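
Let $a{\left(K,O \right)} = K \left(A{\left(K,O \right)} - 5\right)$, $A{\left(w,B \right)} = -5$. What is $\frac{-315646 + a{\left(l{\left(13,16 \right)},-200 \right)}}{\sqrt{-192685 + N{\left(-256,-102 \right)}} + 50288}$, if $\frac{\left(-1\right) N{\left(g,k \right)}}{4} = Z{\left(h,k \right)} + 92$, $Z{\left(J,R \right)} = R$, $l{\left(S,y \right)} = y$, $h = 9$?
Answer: $- \frac{15881252128}{2529075589} + \frac{947418 i \sqrt{21405}}{2529075589} \approx -6.2795 + 0.054807 i$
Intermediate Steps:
$N{\left(g,k \right)} = -368 - 4 k$ ($N{\left(g,k \right)} = - 4 \left(k + 92\right) = - 4 \left(92 + k\right) = -368 - 4 k$)
$a{\left(K,O \right)} = - 10 K$ ($a{\left(K,O \right)} = K \left(-5 - 5\right) = K \left(-10\right) = - 10 K$)
$\frac{-315646 + a{\left(l{\left(13,16 \right)},-200 \right)}}{\sqrt{-192685 + N{\left(-256,-102 \right)}} + 50288} = \frac{-315646 - 160}{\sqrt{-192685 - -40} + 50288} = \frac{-315646 - 160}{\sqrt{-192685 + \left(-368 + 408\right)} + 50288} = - \frac{315806}{\sqrt{-192685 + 40} + 50288} = - \frac{315806}{\sqrt{-192645} + 50288} = - \frac{315806}{3 i \sqrt{21405} + 50288} = - \frac{315806}{50288 + 3 i \sqrt{21405}}$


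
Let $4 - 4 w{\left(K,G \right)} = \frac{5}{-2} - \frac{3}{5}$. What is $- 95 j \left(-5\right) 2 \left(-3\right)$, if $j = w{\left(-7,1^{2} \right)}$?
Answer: $- \frac{20235}{4} \approx -5058.8$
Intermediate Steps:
$w{\left(K,G \right)} = \frac{71}{40}$ ($w{\left(K,G \right)} = 1 - \frac{\frac{5}{-2} - \frac{3}{5}}{4} = 1 - \frac{5 \left(- \frac{1}{2}\right) - \frac{3}{5}}{4} = 1 - \frac{- \frac{5}{2} - \frac{3}{5}}{4} = 1 - - \frac{31}{40} = 1 + \frac{31}{40} = \frac{71}{40}$)
$j = \frac{71}{40} \approx 1.775$
$- 95 j \left(-5\right) 2 \left(-3\right) = \left(-95\right) \frac{71}{40} \left(-5\right) 2 \left(-3\right) = - \frac{1349 \left(\left(-10\right) \left(-3\right)\right)}{8} = \left(- \frac{1349}{8}\right) 30 = - \frac{20235}{4}$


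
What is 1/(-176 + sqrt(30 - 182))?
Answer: -22/3891 - I*sqrt(38)/15564 ≈ -0.0056541 - 0.00039607*I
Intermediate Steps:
1/(-176 + sqrt(30 - 182)) = 1/(-176 + sqrt(-152)) = 1/(-176 + 2*I*sqrt(38))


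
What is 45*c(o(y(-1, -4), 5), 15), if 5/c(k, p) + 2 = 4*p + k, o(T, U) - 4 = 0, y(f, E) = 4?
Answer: 225/62 ≈ 3.6290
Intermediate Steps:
o(T, U) = 4 (o(T, U) = 4 + 0 = 4)
c(k, p) = 5/(-2 + k + 4*p) (c(k, p) = 5/(-2 + (4*p + k)) = 5/(-2 + (k + 4*p)) = 5/(-2 + k + 4*p))
45*c(o(y(-1, -4), 5), 15) = 45*(5/(-2 + 4 + 4*15)) = 45*(5/(-2 + 4 + 60)) = 45*(5/62) = 225/62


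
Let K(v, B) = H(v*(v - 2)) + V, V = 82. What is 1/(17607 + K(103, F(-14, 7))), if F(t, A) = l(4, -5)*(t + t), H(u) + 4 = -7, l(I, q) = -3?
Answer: 1/17678 ≈ 5.6567e-5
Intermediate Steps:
H(u) = -11 (H(u) = -4 - 7 = -11)
F(t, A) = -6*t (F(t, A) = -3*(t + t) = -6*t)
K(v, B) = 71 (K(v, B) = -11 + 82 = 71)
1/(17607 + K(103, F(-14, 7))) = 1/(17607 + 71) = 1/17678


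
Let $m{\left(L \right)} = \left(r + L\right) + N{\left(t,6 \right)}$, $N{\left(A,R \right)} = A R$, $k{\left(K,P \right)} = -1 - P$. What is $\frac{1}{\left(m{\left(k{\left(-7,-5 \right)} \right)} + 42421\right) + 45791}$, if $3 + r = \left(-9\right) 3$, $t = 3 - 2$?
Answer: $\frac{1}{88192} \approx 1.1339 \cdot 10^{-5}$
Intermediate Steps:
$t = 1$
$r = -30$ ($r = -3 - 27 = -30$)
$m{\left(L \right)} = -24 + L$ ($m{\left(L \right)} = \left(-30 + L\right) + 1 \cdot 6 = \left(-30 + L\right) + 6 = -24 + L$)
$\frac{1}{\left(m{\left(k{\left(-7,-5 \right)} \right)} + 42421\right) + 45791} = \frac{1}{\left(\left(-24 - -4\right) + 42421\right) + 45791} = \frac{1}{\left(\left(-24 + \left(-1 + 5\right)\right) + 42421\right) + 45791} = \frac{1}{\left(\left(-24 + 4\right) + 42421\right) + 45791} = \frac{1}{\left(-20 + 42421\right) + 45791} = \frac{1}{42401 + 45791} = \frac{1}{88192}$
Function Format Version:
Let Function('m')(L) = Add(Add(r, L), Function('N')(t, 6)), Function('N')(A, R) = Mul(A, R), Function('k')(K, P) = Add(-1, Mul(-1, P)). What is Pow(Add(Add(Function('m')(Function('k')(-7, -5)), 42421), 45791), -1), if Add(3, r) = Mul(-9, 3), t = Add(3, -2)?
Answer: Rational(1, 88192) ≈ 1.1339e-5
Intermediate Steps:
t = 1
r = -30 (r = Add(-3, Mul(-9, 3)) = Add(-3, -27) = -30)
Function('m')(L) = Add(-24, L) (Function('m')(L) = Add(Add(-30, L), Mul(1, 6)) = Add(Add(-30, L), 6) = Add(-24, L))
Pow(Add(Add(Function('m')(Function('k')(-7, -5)), 42421), 45791), -1) = Pow(Add(Add(Add(-24, Add(-1, Mul(-1, -5))), 42421), 45791), -1) = Pow(Add(Add(Add(-24, Add(-1, 5)), 42421), 45791), -1) = Pow(Add(Add(Add(-24, 4), 42421), 45791), -1) = Pow(Add(Add(-20, 42421), 45791), -1) = Pow(Add(42401, 45791), -1) = Pow(88192, -1) = Rational(1, 88192)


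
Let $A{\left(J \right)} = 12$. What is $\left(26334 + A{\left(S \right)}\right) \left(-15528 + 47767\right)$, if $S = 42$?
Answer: $849368694$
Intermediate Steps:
$\left(26334 + A{\left(S \right)}\right) \left(-15528 + 47767\right) = \left(26334 + 12\right) \left(-15528 + 47767\right) = 26346 \cdot 32239 = 849368694$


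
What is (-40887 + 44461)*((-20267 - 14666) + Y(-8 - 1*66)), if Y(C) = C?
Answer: -125115018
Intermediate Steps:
(-40887 + 44461)*((-20267 - 14666) + Y(-8 - 1*66)) = (-40887 + 44461)*((-20267 - 14666) + (-8 - 1*66)) = 3574*(-34933 + (-8 - 66)) = 3574*(-34933 - 74) = 3574*(-35007) = -125115018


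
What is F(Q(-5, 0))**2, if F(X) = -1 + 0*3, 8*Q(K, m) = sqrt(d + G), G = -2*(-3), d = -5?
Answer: 1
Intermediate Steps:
G = 6
Q(K, m) = 1/8 (Q(K, m) = sqrt(-5 + 6)/8 = sqrt(1)/8 = (1/8)*1 = 1/8)
F(X) = -1 (F(X) = -1 + 0 = -1)
F(Q(-5, 0))**2 = (-1)**2 = 1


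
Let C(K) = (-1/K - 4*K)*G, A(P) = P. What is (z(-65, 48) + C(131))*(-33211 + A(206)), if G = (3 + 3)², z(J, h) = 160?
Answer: 80870831300/131 ≈ 6.1733e+8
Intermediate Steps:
G = 36 (G = 6² = 36)
C(K) = -144*K - 36/K (C(K) = (-1/K - 4*K)*36 = -144*K - 36/K)
(z(-65, 48) + C(131))*(-33211 + A(206)) = (160 + (-144*131 - 36/131))*(-33211 + 206) = (160 + (-18864 - 36*1/131))*(-33005) = (160 + (-18864 - 36/131))*(-33005) = (160 - 2471220/131)*(-33005) = -2450260/131*(-33005) = 80870831300/131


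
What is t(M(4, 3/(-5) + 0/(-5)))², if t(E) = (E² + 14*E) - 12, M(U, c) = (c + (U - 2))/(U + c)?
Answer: 3073009/83521 ≈ 36.793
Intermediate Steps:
M(U, c) = (-2 + U + c)/(U + c) (M(U, c) = (c + (-2 + U))/(U + c) = (-2 + U + c)/(U + c))
t(E) = -12 + E² + 14*E
t(M(4, 3/(-5) + 0/(-5)))² = (-12 + ((-2 + 4 + (3/(-5) + 0/(-5)))/(4 + (3/(-5) + 0/(-5))))² + 14*((-2 + 4 + (3/(-5) + 0/(-5)))/(4 + (3/(-5) + 0/(-5)))))² = (-12 + ((-2 + 4 + (3*(-⅕) + 0*(-⅕)))/(4 + (3*(-⅕) + 0*(-⅕))))² + 14*((-2 + 4 + (3*(-⅕) + 0*(-⅕)))/(4 + (3*(-⅕) + 0*(-⅕)))))² = (-12 + ((-2 + 4 + (-⅗ + 0))/(4 + (-⅗ + 0)))² + 14*((-2 + 4 + (-⅗ + 0))/(4 + (-⅗ + 0))))² = (-12 + ((-2 + 4 - ⅗)/(4 - ⅗))² + 14*((-2 + 4 - ⅗)/(4 - ⅗)))² = (-12 + ((7/5)/(17/5))² + 14*((7/5)/(17/5)))² = (-12 + ((5/17)*(7/5))² + 14*((5/17)*(7/5)))² = (-12 + (7/17)² + 14*(7/17))² = (-12 + 49/289 + 98/17)² = (-1753/289)² = 3073009/83521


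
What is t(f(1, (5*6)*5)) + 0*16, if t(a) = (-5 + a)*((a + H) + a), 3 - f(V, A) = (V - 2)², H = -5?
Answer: 3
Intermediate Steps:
f(V, A) = 3 - (-2 + V)² (f(V, A) = 3 - (V - 2)² = 3 - (-2 + V)²)
t(a) = (-5 + a)*(-5 + 2*a) (t(a) = (-5 + a)*((a - 5) + a) = (-5 + a)*((-5 + a) + a) = (-5 + a)*(-5 + 2*a))
t(f(1, (5*6)*5)) + 0*16 = (25 - 15*(3 - (-2 + 1)²) + 2*(3 - (-2 + 1)²)²) + 0*16 = (25 - 15*(3 - 1*(-1)²) + 2*(3 - 1*(-1)²)²) + 0 = (25 - 15*(3 - 1*1) + 2*(3 - 1*1)²) + 0 = (25 - 15*(3 - 1) + 2*(3 - 1)²) + 0 = (25 - 15*2 + 2*2²) + 0 = (25 - 30 + 2*4) + 0 = (25 - 30 + 8) + 0 = 3 + 0 = 3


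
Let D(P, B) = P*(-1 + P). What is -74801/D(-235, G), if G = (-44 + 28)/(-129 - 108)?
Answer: -74801/55460 ≈ -1.3487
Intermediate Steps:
G = 16/237 (G = -16/(-237) = -16*(-1/237) = 16/237 ≈ 0.067511)
-74801/D(-235, G) = -74801*(-1/(235*(-1 - 235))) = -74801/((-235*(-236))) = -74801/55460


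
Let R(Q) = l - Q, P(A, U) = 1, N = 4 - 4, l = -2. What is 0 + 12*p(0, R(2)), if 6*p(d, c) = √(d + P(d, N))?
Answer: 2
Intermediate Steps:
N = 0
R(Q) = -2 - Q
p(d, c) = √(1 + d)/6 (p(d, c) = √(d + 1)/6 = √(1 + d)/6)
0 + 12*p(0, R(2)) = 0 + 12*(√(1 + 0)/6) = 0 + 12*(√1/6) = 0 + 12*((⅙)*1) = 0 + 12*(⅙) = 0 + 2 = 2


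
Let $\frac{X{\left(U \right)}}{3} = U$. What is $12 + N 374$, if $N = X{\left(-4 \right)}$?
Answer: $-4476$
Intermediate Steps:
$X{\left(U \right)} = 3 U$
$N = -12$ ($N = 3 \left(-4\right) = -12$)
$12 + N 374 = 12 - 4488 = -4476$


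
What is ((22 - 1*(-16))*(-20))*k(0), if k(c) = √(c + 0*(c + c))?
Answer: 0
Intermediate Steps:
k(c) = √c (k(c) = √(c + 0*(2*c)) = √(c + 0) = √c)
((22 - 1*(-16))*(-20))*k(0) = ((22 - 1*(-16))*(-20))*√0 = ((22 + 16)*(-20))*0 = (38*(-20))*0 = -760*0 = 0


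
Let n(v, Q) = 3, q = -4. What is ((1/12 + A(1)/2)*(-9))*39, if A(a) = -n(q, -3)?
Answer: 1989/4 ≈ 497.25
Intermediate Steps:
A(a) = -3 (A(a) = -1*3 = -3)
((1/12 + A(1)/2)*(-9))*39 = ((1/12 - 3/2)*(-9))*39 = -17/12*(-9)*39 = (51/4)*39 = 1989/4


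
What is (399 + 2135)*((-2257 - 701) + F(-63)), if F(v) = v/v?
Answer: -7493038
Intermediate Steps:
F(v) = 1
(399 + 2135)*((-2257 - 701) + F(-63)) = (399 + 2135)*((-2257 - 701) + 1) = 2534*(-2958 + 1) = 2534*(-2957) = -7493038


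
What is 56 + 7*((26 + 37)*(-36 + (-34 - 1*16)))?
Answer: -37870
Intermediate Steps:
56 + 7*((26 + 37)*(-36 + (-34 - 1*16))) = 56 + 7*(63*(-36 + (-34 - 16))) = 56 + 7*(63*(-36 - 50)) = 56 + 7*(63*(-86)) = 56 + 7*(-5418) = 56 - 37926 = -37870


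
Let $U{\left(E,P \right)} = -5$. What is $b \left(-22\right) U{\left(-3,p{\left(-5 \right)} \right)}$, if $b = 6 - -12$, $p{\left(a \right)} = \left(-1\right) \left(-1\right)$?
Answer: $1980$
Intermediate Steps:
$p{\left(a \right)} = 1$
$b = 18$ ($b = 6 + 12 = 18$)
$b \left(-22\right) U{\left(-3,p{\left(-5 \right)} \right)} = 18 \left(-22\right) \left(-5\right) = \left(-396\right) \left(-5\right) = 1980$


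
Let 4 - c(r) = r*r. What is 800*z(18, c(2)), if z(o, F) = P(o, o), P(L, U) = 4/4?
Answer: 800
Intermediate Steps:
c(r) = 4 - r² (c(r) = 4 - r*r = 4 - r²)
P(L, U) = 1 (P(L, U) = 4*(¼) = 1)
z(o, F) = 1
800*z(18, c(2)) = 800*1 = 800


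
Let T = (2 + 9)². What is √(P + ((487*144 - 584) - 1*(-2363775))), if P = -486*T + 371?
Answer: 6*√65969 ≈ 1541.1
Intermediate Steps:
T = 121 (T = 11² = 121)
P = -58435 (P = -486*121 + 371 = -58806 + 371 = -58435)
√(P + ((487*144 - 584) - 1*(-2363775))) = √(-58435 + ((487*144 - 584) - 1*(-2363775))) = √(-58435 + ((70128 - 584) + 2363775)) = √(-58435 + (69544 + 2363775)) = √(-58435 + 2433319) = √2374884 = 6*√65969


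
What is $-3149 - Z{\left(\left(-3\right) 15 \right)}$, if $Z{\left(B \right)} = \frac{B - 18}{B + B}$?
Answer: $- \frac{31497}{10} \approx -3149.7$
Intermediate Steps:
$Z{\left(B \right)} = \frac{-18 + B}{2 B}$
$-3149 - Z{\left(\left(-3\right) 15 \right)} = -3149 - \frac{-18 - 45}{2 \left(\left(-3\right) 15\right)} = -3149 - \frac{-18 - 45}{2 \left(-45\right)} = -3149 - \frac{1}{2} \left(- \frac{1}{45}\right) \left(-63\right) = -3149 - \frac{7}{10} = - \frac{31497}{10}$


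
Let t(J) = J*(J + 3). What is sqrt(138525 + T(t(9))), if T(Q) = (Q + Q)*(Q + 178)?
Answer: sqrt(200301) ≈ 447.55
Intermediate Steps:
t(J) = J*(3 + J)
T(Q) = 2*Q*(178 + Q) (T(Q) = (2*Q)*(178 + Q) = 2*Q*(178 + Q))
sqrt(138525 + T(t(9))) = sqrt(138525 + 2*(9*(3 + 9))*(178 + 9*(3 + 9))) = sqrt(138525 + 2*(9*12)*(178 + 9*12)) = sqrt(138525 + 2*108*(178 + 108)) = sqrt(138525 + 2*108*286) = sqrt(138525 + 61776) = sqrt(200301)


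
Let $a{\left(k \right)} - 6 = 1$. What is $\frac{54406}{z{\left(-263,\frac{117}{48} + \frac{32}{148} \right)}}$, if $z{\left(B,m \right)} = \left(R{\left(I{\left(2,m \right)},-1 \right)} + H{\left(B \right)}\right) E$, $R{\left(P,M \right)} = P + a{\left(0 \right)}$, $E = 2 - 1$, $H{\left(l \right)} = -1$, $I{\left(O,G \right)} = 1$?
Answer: $\frac{54406}{7} \approx 7772.3$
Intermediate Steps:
$a{\left(k \right)} = 7$ ($a{\left(k \right)} = 6 + 1 = 7$)
$E = 1$
$R{\left(P,M \right)} = 7 + P$ ($R{\left(P,M \right)} = P + 7 = 7 + P$)
$z{\left(B,m \right)} = 7$ ($z{\left(B,m \right)} = \left(\left(7 + 1\right) - 1\right) 1 = \left(8 - 1\right) 1 = 7 \cdot 1 = 7$)
$\frac{54406}{z{\left(-263,\frac{117}{48} + \frac{32}{148} \right)}} = \frac{54406}{7}$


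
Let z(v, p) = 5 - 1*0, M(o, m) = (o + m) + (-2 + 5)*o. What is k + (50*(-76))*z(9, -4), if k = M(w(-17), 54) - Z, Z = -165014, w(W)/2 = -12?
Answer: 145972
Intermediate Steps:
w(W) = -24 (w(W) = 2*(-12) = -24)
M(o, m) = m + 4*o (M(o, m) = (m + o) + 3*o = m + 4*o)
z(v, p) = 5 (z(v, p) = 5 + 0 = 5)
k = 164972 (k = (54 + 4*(-24)) - 1*(-165014) = (54 - 96) + 165014 = -42 + 165014 = 164972)
k + (50*(-76))*z(9, -4) = 164972 + (50*(-76))*5 = 164972 - 3800*5 = 164972 - 19000 = 145972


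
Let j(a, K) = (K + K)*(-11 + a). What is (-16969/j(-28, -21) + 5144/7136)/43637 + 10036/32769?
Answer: 3229354820297/10551923538156 ≈ 0.30604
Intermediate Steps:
j(a, K) = 2*K*(-11 + a) (j(a, K) = (2*K)*(-11 + a) = 2*K*(-11 + a))
(-16969/j(-28, -21) + 5144/7136)/43637 + 10036/32769 = (-16969*(-1/(42*(-11 - 28))) + 5144/7136)/43637 + 10036/32769 = (-16969/(2*(-21)*(-39)) + 5144*(1/7136))*(1/43637) + 10036*(1/32769) = (-16969/1638 + 643/892)*(1/43637) + 10036/32769 = -7041557/730548*1/43637 + 10036/32769 = -7041557/31878923076 + 10036/32769 = 3229354820297/10551923538156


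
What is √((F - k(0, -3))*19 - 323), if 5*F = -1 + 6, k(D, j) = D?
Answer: 4*I*√19 ≈ 17.436*I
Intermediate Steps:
F = 1 (F = (-1 + 6)/5 = (⅕)*5 = 1)
√((F - k(0, -3))*19 - 323) = √((1 - 1*0)*19 - 323) = √((1 + 0)*19 - 323) = √(1*19 - 323) = √(19 - 323) = √(-304) = 4*I*√19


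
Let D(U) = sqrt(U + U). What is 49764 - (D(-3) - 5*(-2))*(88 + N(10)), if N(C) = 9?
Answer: 48794 - 97*I*sqrt(6) ≈ 48794.0 - 237.6*I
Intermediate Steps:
D(U) = sqrt(2)*sqrt(U) (D(U) = sqrt(2*U) = sqrt(2)*sqrt(U))
49764 - (D(-3) - 5*(-2))*(88 + N(10)) = 49764 - (sqrt(2)*sqrt(-3) - 5*(-2))*(88 + 9) = 49764 - (sqrt(2)*(I*sqrt(3)) + 10)*97 = 49764 - (I*sqrt(6) + 10)*97 = 49764 - (10 + I*sqrt(6))*97 = 49764 - (970 + 97*I*sqrt(6)) = 49764 + (-970 - 97*I*sqrt(6)) = 48794 - 97*I*sqrt(6)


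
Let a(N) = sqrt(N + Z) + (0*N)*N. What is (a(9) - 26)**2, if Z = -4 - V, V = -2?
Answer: (26 - sqrt(7))**2 ≈ 545.42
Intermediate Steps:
Z = -2 (Z = -4 - 1*(-2) = -4 + 2 = -2)
a(N) = sqrt(-2 + N) (a(N) = sqrt(N - 2) + (0*N)*N = sqrt(-2 + N) + 0*N = sqrt(-2 + N) + 0 = sqrt(-2 + N))
(a(9) - 26)**2 = (sqrt(-2 + 9) - 26)**2 = (sqrt(7) - 26)**2 = (-26 + sqrt(7))**2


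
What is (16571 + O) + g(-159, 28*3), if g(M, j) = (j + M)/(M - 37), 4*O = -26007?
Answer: 493412/49 ≈ 10070.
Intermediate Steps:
O = -26007/4 (O = (¼)*(-26007) = -26007/4 ≈ -6501.8)
g(M, j) = (M + j)/(-37 + M)
(16571 + O) + g(-159, 28*3) = (16571 - 26007/4) + (-159 + 28*3)/(-37 - 159) = 40277/4 + (-159 + 84)/(-196) = 40277/4 - 1/196*(-75) = 40277/4 + 75/196 = 493412/49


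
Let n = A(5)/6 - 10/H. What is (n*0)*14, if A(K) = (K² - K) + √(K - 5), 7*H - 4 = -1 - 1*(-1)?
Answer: 0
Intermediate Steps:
H = 4/7 (H = 4/7 + (-1 - 1*(-1))/7 = 4/7 + (-1 + 1)/7 = 4/7 + (⅐)*0 = 4/7 + 0 = 4/7 ≈ 0.57143)
A(K) = K² + √(-5 + K) - K (A(K) = (K² - K) + √(-5 + K) = K² + √(-5 + K) - K)
n = -85/6 (n = (5² + √(-5 + 5) - 1*5)/6 - 10/4/7 = (25 + √0 - 5)*(⅙) - 10*7/4 = (25 + 0 - 5)*(⅙) - 35/2 = 20*(⅙) - 35/2 = 10/3 - 35/2 = -85/6 ≈ -14.167)
(n*0)*14 = -85/6*0*14 = 0*14 = 0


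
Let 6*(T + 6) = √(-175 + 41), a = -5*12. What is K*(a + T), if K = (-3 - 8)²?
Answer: -7986 + 121*I*√134/6 ≈ -7986.0 + 233.45*I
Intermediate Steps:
K = 121 (K = (-11)² = 121)
a = -60
T = -6 + I*√134/6 (T = -6 + √(-175 + 41)/6 = -6 + √(-134)/6 = -6 + (I*√134)/6 = -6 + I*√134/6 ≈ -6.0 + 1.9293*I)
K*(a + T) = 121*(-60 + (-6 + I*√134/6)) = 121*(-66 + I*√134/6) = -7986 + 121*I*√134/6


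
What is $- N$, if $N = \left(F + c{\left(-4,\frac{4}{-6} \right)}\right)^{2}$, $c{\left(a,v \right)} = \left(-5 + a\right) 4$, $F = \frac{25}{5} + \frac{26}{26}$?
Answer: $-900$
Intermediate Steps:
$F = 6$ ($F = 25 \cdot \frac{1}{5} + 26 \cdot \frac{1}{26} = 5 + 1 = 6$)
$c{\left(a,v \right)} = -20 + 4 a$
$N = 900$ ($N = \left(6 + \left(-20 + 4 \left(-4\right)\right)\right)^{2} = \left(6 - 36\right)^{2} = \left(-30\right)^{2} = 900$)
$- N = \left(-1\right) 900 = -900$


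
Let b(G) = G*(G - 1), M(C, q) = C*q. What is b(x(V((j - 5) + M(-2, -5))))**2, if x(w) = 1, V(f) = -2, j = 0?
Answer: 0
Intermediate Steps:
b(G) = G*(-1 + G)
b(x(V((j - 5) + M(-2, -5))))**2 = (1*(-1 + 1))**2 = (1*0)**2 = 0**2 = 0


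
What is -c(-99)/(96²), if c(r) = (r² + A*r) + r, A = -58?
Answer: -429/256 ≈ -1.6758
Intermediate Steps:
c(r) = r² - 57*r (c(r) = (r² - 58*r) + r = r² - 57*r)
-c(-99)/(96²) = -(-99*(-57 - 99))/(96²) = -(-99*(-156))/9216 = -15444/9216 = -1*429/256 = -429/256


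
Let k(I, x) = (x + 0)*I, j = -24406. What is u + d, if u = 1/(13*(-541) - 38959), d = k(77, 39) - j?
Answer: 1260594727/45992 ≈ 27409.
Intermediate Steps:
k(I, x) = I*x (k(I, x) = x*I = I*x)
d = 27409 (d = 77*39 - 1*(-24406) = 3003 + 24406 = 27409)
u = -1/45992 (u = 1/(-7033 - 38959) = 1/(-45992) = -1/45992 ≈ -2.1743e-5)
u + d = -1/45992 + 27409 = 1260594727/45992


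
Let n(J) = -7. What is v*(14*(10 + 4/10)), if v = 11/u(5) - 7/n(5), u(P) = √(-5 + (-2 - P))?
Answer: 728/5 - 4004*I*√3/15 ≈ 145.6 - 462.34*I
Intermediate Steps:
u(P) = √(-7 - P)
v = 1 - 11*I*√3/6 (v = 11/(√(-7 - 1*5)) - 7/(-7) = 11/(√(-7 - 5)) - 7*(-⅐) = 11/(√(-12)) + 1 = 11/((2*I*√3)) + 1 = 11*(-I*√3/6) + 1 = -11*I*√3/6 + 1 = 1 - 11*I*√3/6 ≈ 1.0 - 3.1754*I)
v*(14*(10 + 4/10)) = (1 - 11*I*√3/6)*(14*(10 + 4/10)) = (1 - 11*I*√3/6)*(14*(10 + 4*(⅒))) = (1 - 11*I*√3/6)*(14*(10 + ⅖)) = (1 - 11*I*√3/6)*(14*(52/5)) = (1 - 11*I*√3/6)*(728/5) = 728/5 - 4004*I*√3/15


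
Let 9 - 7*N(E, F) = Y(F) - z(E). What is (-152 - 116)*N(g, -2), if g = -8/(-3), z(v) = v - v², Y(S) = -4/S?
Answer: -6164/63 ≈ -97.841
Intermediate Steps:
g = 8/3 (g = -8*(-⅓) = 8/3 ≈ 2.6667)
N(E, F) = 9/7 + 4/(7*F) + E*(1 - E)/7 (N(E, F) = 9/7 - (-4/F - E*(1 - E))/7 = 9/7 + (4/(7*F) + E*(1 - E)/7) = 9/7 + 4/(7*F) + E*(1 - E)/7)
(-152 - 116)*N(g, -2) = (-152 - 116)*((⅐)*(4 - 2*(9 - 1*8/3*(-1 + 8/3)))/(-2)) = -268*(-1)*(4 - 2*(9 - 1*8/3*5/3))/(7*2) = -268*(-1)*(4 - 2*(9 - 40/9))/(7*2) = -268*(-1)*(4 - 2*41/9)/(7*2) = -268*(-1)*(4 - 82/9)/(7*2) = -268*(-1)*(-46)/(7*2*9) = -268*23/63 = -6164/63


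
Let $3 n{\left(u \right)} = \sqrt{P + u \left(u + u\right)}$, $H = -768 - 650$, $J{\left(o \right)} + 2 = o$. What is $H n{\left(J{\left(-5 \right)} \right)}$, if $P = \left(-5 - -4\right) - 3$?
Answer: $- \frac{1418 \sqrt{94}}{3} \approx -4582.7$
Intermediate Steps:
$J{\left(o \right)} = -2 + o$
$H = -1418$ ($H = -768 - 650 = -1418$)
$P = -4$ ($P = \left(-5 + 4\right) - 3 = -1 - 3 = -4$)
$n{\left(u \right)} = \frac{\sqrt{-4 + 2 u^{2}}}{3}$ ($n{\left(u \right)} = \frac{\sqrt{-4 + u \left(u + u\right)}}{3} = \frac{\sqrt{-4 + u 2 u}}{3} = \frac{\sqrt{-4 + 2 u^{2}}}{3}$)
$H n{\left(J{\left(-5 \right)} \right)} = - 1418 \frac{\sqrt{-4 + 2 \left(-2 - 5\right)^{2}}}{3} = - 1418 \frac{\sqrt{-4 + 2 \left(-7\right)^{2}}}{3} = - 1418 \frac{\sqrt{-4 + 2 \cdot 49}}{3} = - 1418 \frac{\sqrt{-4 + 98}}{3} = - 1418 \frac{\sqrt{94}}{3} = - \frac{1418 \sqrt{94}}{3}$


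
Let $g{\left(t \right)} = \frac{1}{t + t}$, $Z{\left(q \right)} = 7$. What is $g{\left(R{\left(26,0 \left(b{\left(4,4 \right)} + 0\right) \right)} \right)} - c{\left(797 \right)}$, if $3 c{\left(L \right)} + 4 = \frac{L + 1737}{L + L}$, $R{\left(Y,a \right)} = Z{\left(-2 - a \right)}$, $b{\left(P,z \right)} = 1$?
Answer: $\frac{29285}{33474} \approx 0.87486$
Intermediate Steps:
$R{\left(Y,a \right)} = 7$
$c{\left(L \right)} = - \frac{4}{3} + \frac{1737 + L}{6 L}$ ($c{\left(L \right)} = - \frac{4}{3} + \frac{\left(L + 1737\right) \frac{1}{L + L}}{3} = - \frac{4}{3} + \frac{\left(1737 + L\right) \frac{1}{2 L}}{3} = - \frac{4}{3} + \frac{\frac{1}{2} \frac{1}{L} \left(1737 + L\right)}{3} = - \frac{4}{3} + \frac{1737 + L}{6 L}$)
$g{\left(t \right)} = \frac{1}{2 t}$
$g{\left(R{\left(26,0 \left(b{\left(4,4 \right)} + 0\right) \right)} \right)} - c{\left(797 \right)} = \frac{1}{2 \cdot 7} - \frac{1737 - 5579}{6 \cdot 797} = \frac{1}{2} \cdot \frac{1}{7} - \frac{1}{6} \cdot \frac{1}{797} \left(1737 - 5579\right) = \frac{1}{14} - \frac{1}{6} \cdot \frac{1}{797} \left(-3842\right) = \frac{1}{14} - - \frac{1921}{2391} = \frac{1}{14} + \frac{1921}{2391} = \frac{29285}{33474}$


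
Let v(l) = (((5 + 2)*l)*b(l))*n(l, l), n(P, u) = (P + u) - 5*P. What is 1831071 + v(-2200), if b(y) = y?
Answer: 223609831071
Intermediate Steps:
n(P, u) = u - 4*P
v(l) = -21*l³ (v(l) = (((5 + 2)*l)*l)*(l - 4*l) = ((7*l)*l)*(-3*l) = (7*l²)*(-3*l) = -21*l³)
1831071 + v(-2200) = 1831071 - 21*(-2200)³ = 1831071 - 21*(-10648000000) = 1831071 + 223608000000 = 223609831071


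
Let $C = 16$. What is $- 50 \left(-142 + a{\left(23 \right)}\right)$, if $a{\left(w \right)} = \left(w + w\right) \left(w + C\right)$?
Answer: $-82600$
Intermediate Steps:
$a{\left(w \right)} = 2 w \left(16 + w\right)$ ($a{\left(w \right)} = \left(w + w\right) \left(w + 16\right) = 2 w \left(16 + w\right)$)
$- 50 \left(-142 + a{\left(23 \right)}\right) = - 50 \left(-142 + 2 \cdot 23 \left(16 + 23\right)\right) = - 50 \left(-142 + 2 \cdot 23 \cdot 39\right) = - 50 \left(-142 + 1794\right) = \left(-50\right) 1652 = -82600$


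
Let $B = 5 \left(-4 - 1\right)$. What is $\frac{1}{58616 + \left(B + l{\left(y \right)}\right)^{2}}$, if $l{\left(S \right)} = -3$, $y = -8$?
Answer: $\frac{1}{59400} \approx 1.6835 \cdot 10^{-5}$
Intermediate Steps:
$B = -25$ ($B = 5 \left(-5\right) = -25$)
$\frac{1}{58616 + \left(B + l{\left(y \right)}\right)^{2}} = \frac{1}{58616 + \left(-25 - 3\right)^{2}} = \frac{1}{58616 + \left(-28\right)^{2}} = \frac{1}{58616 + 784} = \frac{1}{59400}$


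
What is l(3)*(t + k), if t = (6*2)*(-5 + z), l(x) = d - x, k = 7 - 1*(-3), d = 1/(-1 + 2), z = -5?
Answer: 220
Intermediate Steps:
d = 1 (d = 1/1 = 1)
k = 10 (k = 7 + 3 = 10)
l(x) = 1 - x
t = -120 (t = (6*2)*(-5 - 5) = 12*(-10) = -120)
l(3)*(t + k) = (1 - 1*3)*(-120 + 10) = (1 - 3)*(-110) = -2*(-110) = 220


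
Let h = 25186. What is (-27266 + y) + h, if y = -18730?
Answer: -20810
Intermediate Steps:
(-27266 + y) + h = (-27266 - 18730) + 25186 = -45996 + 25186 = -20810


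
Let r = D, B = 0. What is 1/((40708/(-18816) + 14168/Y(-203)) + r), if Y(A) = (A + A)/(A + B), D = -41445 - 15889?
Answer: -4704/236386177 ≈ -1.9900e-5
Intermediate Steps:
D = -57334
Y(A) = 2 (Y(A) = (A + A)/(A + 0) = (2*A)/A = 2)
r = -57334
1/((40708/(-18816) + 14168/Y(-203)) + r) = 1/((40708/(-18816) + 14168/2) - 57334) = 1/((40708*(-1/18816) + 14168*(½)) - 57334) = 1/((-10177/4704 + 7084) - 57334) = 1/(33312959/4704 - 57334) = 1/(-236386177/4704) = -4704/236386177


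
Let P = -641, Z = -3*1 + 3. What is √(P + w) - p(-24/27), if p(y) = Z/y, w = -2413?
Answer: I*√3054 ≈ 55.263*I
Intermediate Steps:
Z = 0 (Z = -3 + 3 = 0)
p(y) = 0 (p(y) = 0/y = 0)
√(P + w) - p(-24/27) = √(-641 - 2413) - 1*0 = √(-3054) + 0 = I*√3054 + 0 = I*√3054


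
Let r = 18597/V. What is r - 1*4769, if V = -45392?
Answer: -216493045/45392 ≈ -4769.4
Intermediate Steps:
r = -18597/45392 (r = 18597/(-45392) = 18597*(-1/45392) = -18597/45392 ≈ -0.40970)
r - 1*4769 = -18597/45392 - 1*4769 = -18597/45392 - 4769 = -216493045/45392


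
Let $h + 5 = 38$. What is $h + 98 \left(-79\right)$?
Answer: $-7709$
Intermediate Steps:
$h = 33$ ($h = -5 + 38 = 33$)
$h + 98 \left(-79\right) = 33 + 98 \left(-79\right) = 33 - 7742 = -7709$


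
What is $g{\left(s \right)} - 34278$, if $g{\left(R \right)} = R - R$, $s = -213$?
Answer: $-34278$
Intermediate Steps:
$g{\left(R \right)} = 0$
$g{\left(s \right)} - 34278 = 0 - 34278 = -34278$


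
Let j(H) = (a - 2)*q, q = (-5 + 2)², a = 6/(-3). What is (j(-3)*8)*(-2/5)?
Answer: 576/5 ≈ 115.20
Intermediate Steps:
a = -2 (a = 6*(-⅓) = -2)
q = 9 (q = (-3)² = 9)
j(H) = -36 (j(H) = (-2 - 2)*9 = -4*9 = -36)
(j(-3)*8)*(-2/5) = (-36*8)*(-2/5) = -(-576)/5 = -288*(-⅖) = 576/5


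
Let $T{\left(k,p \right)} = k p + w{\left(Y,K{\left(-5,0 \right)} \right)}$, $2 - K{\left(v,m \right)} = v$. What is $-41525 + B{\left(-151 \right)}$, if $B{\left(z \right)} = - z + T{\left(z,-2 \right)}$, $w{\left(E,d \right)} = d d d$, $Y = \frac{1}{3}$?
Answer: $-40729$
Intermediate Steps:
$K{\left(v,m \right)} = 2 - v$
$Y = \frac{1}{3} \approx 0.33333$
$w{\left(E,d \right)} = d^{3}$ ($w{\left(E,d \right)} = d^{2} d = d^{3}$)
$T{\left(k,p \right)} = 343 + k p$ ($T{\left(k,p \right)} = k p + \left(2 - -5\right)^{3} = k p + \left(2 + 5\right)^{3} = k p + 7^{3} = k p + 343 = 343 + k p$)
$B{\left(z \right)} = 343 - 3 z$ ($B{\left(z \right)} = - z + \left(343 + z \left(-2\right)\right) = - z - \left(-343 + 2 z\right) = 343 - 3 z$)
$-41525 + B{\left(-151 \right)} = -41525 + \left(343 - -453\right) = -41525 + \left(343 + 453\right) = -41525 + 796 = -40729$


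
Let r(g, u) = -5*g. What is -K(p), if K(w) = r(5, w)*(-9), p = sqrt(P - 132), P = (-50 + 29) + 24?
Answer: -225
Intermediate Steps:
P = 3 (P = -21 + 24 = 3)
p = I*sqrt(129) (p = sqrt(3 - 132) = sqrt(-129) = I*sqrt(129) ≈ 11.358*I)
K(w) = 225 (K(w) = -5*5*(-9) = -25*(-9) = 225)
-K(p) = -1*225 = -225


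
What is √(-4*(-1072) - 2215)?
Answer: √2073 ≈ 45.530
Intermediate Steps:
√(-4*(-1072) - 2215) = √(4288 - 2215) = √2073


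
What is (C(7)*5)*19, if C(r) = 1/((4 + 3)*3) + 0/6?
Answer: 95/21 ≈ 4.5238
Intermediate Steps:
C(r) = 1/21 (C(r) = (⅓)/7 + 0*(⅙) = (⅐)*(⅓) + 0 = 1/21 + 0 = 1/21)
(C(7)*5)*19 = ((1/21)*5)*19 = (5/21)*19 = 95/21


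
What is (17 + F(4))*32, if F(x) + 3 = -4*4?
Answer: -64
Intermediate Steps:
F(x) = -19 (F(x) = -3 - 4*4 = -3 - 16 = -19)
(17 + F(4))*32 = (17 - 19)*32 = -2*32 = -64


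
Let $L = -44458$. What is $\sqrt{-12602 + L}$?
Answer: $6 i \sqrt{1585} \approx 238.87 i$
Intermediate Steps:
$\sqrt{-12602 + L} = \sqrt{-12602 - 44458} = \sqrt{-57060} = 6 i \sqrt{1585}$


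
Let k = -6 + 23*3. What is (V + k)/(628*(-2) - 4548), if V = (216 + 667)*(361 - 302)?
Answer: -13040/1451 ≈ -8.9869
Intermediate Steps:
k = 63 (k = -6 + 69 = 63)
V = 52097 (V = 883*59 = 52097)
(V + k)/(628*(-2) - 4548) = (52097 + 63)/(628*(-2) - 4548) = 52160/(-1256 - 4548) = 52160/(-5804) = 52160*(-1/5804) = -13040/1451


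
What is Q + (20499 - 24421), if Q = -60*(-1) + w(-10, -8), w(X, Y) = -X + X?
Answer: -3862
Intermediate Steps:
w(X, Y) = 0
Q = 60 (Q = -60*(-1) + 0 = 60 + 0 = 60)
Q + (20499 - 24421) = 60 + (20499 - 24421) = 60 - 3922 = -3862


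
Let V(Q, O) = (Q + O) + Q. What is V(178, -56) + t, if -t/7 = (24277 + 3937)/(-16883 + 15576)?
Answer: 589598/1307 ≈ 451.11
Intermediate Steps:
V(Q, O) = O + 2*Q (V(Q, O) = (O + Q) + Q = O + 2*Q)
t = 197498/1307 (t = -7*(24277 + 3937)/(-16883 + 15576) = -197498/(-1307) = -197498*(-1)/1307 = -7*(-28214/1307) = 197498/1307 ≈ 151.11)
V(178, -56) + t = (-56 + 2*178) + 197498/1307 = (-56 + 356) + 197498/1307 = 300 + 197498/1307 = 589598/1307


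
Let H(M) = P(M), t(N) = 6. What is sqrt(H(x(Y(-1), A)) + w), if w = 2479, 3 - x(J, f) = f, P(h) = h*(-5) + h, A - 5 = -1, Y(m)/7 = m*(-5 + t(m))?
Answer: sqrt(2483) ≈ 49.830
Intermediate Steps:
Y(m) = 7*m (Y(m) = 7*(m*(-5 + 6)) = 7*(m*1) = 7*m)
A = 4 (A = 5 - 1 = 4)
P(h) = -4*h (P(h) = -5*h + h = -4*h)
x(J, f) = 3 - f
H(M) = -4*M
sqrt(H(x(Y(-1), A)) + w) = sqrt(-4*(3 - 1*4) + 2479) = sqrt(-4*(3 - 4) + 2479) = sqrt(-4*(-1) + 2479) = sqrt(4 + 2479) = sqrt(2483)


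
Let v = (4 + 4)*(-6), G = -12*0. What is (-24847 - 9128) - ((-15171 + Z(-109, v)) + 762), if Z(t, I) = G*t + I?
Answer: -19518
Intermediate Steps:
G = 0
v = -48 (v = 8*(-6) = -48)
Z(t, I) = I (Z(t, I) = 0*t + I = 0 + I = I)
(-24847 - 9128) - ((-15171 + Z(-109, v)) + 762) = (-24847 - 9128) - ((-15171 - 48) + 762) = -33975 - (-15219 + 762) = -33975 - 1*(-14457) = -33975 + 14457 = -19518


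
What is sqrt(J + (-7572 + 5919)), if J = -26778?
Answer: 27*I*sqrt(39) ≈ 168.61*I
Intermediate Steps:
sqrt(J + (-7572 + 5919)) = sqrt(-26778 + (-7572 + 5919)) = sqrt(-26778 - 1653) = sqrt(-28431) = 27*I*sqrt(39)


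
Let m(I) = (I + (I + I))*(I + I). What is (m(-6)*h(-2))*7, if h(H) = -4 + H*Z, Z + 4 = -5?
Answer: 21168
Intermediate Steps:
Z = -9 (Z = -4 - 5 = -9)
m(I) = 6*I² (m(I) = (I + 2*I)*(2*I) = (3*I)*(2*I) = 6*I²)
h(H) = -4 - 9*H (h(H) = -4 + H*(-9) = -4 - 9*H)
(m(-6)*h(-2))*7 = ((6*(-6)²)*(-4 - 9*(-2)))*7 = ((6*36)*(-4 + 18))*7 = (216*14)*7 = 3024*7 = 21168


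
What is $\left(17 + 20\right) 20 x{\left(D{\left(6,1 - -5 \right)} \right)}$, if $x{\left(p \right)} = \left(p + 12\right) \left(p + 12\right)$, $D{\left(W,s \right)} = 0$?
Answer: $106560$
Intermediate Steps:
$x{\left(p \right)} = \left(12 + p\right)^{2}$ ($x{\left(p \right)} = \left(12 + p\right) \left(12 + p\right) = \left(12 + p\right)^{2}$)
$\left(17 + 20\right) 20 x{\left(D{\left(6,1 - -5 \right)} \right)} = \left(17 + 20\right) 20 \left(12 + 0\right)^{2} = 37 \cdot 20 \cdot 12^{2} = 740 \cdot 144 = 106560$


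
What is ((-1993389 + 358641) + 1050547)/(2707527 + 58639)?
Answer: -584201/2766166 ≈ -0.21120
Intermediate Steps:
((-1993389 + 358641) + 1050547)/(2707527 + 58639) = (-1634748 + 1050547)/2766166 = -584201*1/2766166 = -584201/2766166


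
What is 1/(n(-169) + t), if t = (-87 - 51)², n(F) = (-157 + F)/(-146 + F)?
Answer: 315/5999186 ≈ 5.2507e-5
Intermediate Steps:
n(F) = (-157 + F)/(-146 + F)
t = 19044 (t = (-138)² = 19044)
1/(n(-169) + t) = 1/((-157 - 169)/(-146 - 169) + 19044) = 1/(-326/(-315) + 19044) = 1/(-1/315*(-326) + 19044) = 1/(326/315 + 19044) = 1/(5999186/315) = 315/5999186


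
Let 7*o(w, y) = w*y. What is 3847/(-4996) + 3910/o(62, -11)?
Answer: -69682087/1703636 ≈ -40.902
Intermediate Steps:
o(w, y) = w*y/7 (o(w, y) = (w*y)/7 = w*y/7)
3847/(-4996) + 3910/o(62, -11) = 3847/(-4996) + 3910/(((⅐)*62*(-11))) = 3847*(-1/4996) + 3910/(-682/7) = -3847/4996 + 3910*(-7/682) = -3847/4996 - 13685/341 = -69682087/1703636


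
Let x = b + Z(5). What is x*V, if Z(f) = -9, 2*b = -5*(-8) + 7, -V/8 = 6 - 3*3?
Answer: 348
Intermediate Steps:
V = 24 (V = -8*(6 - 3*3) = -8*(6 - 9) = -8*(-3) = 24)
b = 47/2 (b = (-5*(-8) + 7)/2 = (40 + 7)/2 = (1/2)*47 = 47/2 ≈ 23.500)
x = 29/2 (x = 47/2 - 9 = 29/2 ≈ 14.500)
x*V = (29/2)*24 = 348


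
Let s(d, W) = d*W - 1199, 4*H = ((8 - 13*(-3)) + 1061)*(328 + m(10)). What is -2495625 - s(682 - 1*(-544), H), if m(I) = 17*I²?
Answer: -691207282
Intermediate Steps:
H = 561756 (H = (((8 - 13*(-3)) + 1061)*(328 + 17*10²))/4 = (((8 + 39) + 1061)*(328 + 17*100))/4 = ((47 + 1061)*(328 + 1700))/4 = (1108*2028)/4 = (¼)*2247024 = 561756)
s(d, W) = -1199 + W*d (s(d, W) = W*d - 1199 = -1199 + W*d)
-2495625 - s(682 - 1*(-544), H) = -2495625 - (-1199 + 561756*(682 - 1*(-544))) = -2495625 - (-1199 + 561756*(682 + 544)) = -2495625 - (-1199 + 561756*1226) = -2495625 - (-1199 + 688712856) = -2495625 - 1*688711657 = -2495625 - 688711657 = -691207282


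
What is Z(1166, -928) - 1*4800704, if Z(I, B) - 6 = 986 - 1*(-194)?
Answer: -4799518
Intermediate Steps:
Z(I, B) = 1186 (Z(I, B) = 6 + (986 - 1*(-194)) = 6 + (986 + 194) = 6 + 1180 = 1186)
Z(1166, -928) - 1*4800704 = 1186 - 1*4800704 = 1186 - 4800704 = -4799518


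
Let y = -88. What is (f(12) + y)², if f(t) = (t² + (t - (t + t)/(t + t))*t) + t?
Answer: 40000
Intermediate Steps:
f(t) = t + t² + t*(-1 + t) (f(t) = (t² + (t - 2*t/(2*t))*t) + t = (t² + (t - 2*t*1/(2*t))*t) + t = (t² + (t - 1*1)*t) + t = (t² + (t - 1)*t) + t = (t² + (-1 + t)*t) + t = (t² + t*(-1 + t)) + t = t + t² + t*(-1 + t))
(f(12) + y)² = (2*12² - 88)² = (2*144 - 88)² = (288 - 88)² = 200² = 40000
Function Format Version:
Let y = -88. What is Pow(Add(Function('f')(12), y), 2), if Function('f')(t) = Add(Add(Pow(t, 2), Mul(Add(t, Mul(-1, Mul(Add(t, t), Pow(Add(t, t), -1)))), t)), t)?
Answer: 40000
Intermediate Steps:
Function('f')(t) = Add(t, Pow(t, 2), Mul(t, Add(-1, t))) (Function('f')(t) = Add(Add(Pow(t, 2), Mul(Add(t, Mul(-1, Mul(Mul(2, t), Pow(Mul(2, t), -1)))), t)), t) = Add(Add(Pow(t, 2), Mul(Add(t, Mul(-1, Mul(Mul(2, t), Mul(Rational(1, 2), Pow(t, -1))))), t)), t) = Add(Add(Pow(t, 2), Mul(Add(t, Mul(-1, 1)), t)), t) = Add(Add(Pow(t, 2), Mul(Add(t, -1), t)), t) = Add(Add(Pow(t, 2), Mul(Add(-1, t), t)), t) = Add(Add(Pow(t, 2), Mul(t, Add(-1, t))), t) = Add(t, Pow(t, 2), Mul(t, Add(-1, t))))
Pow(Add(Function('f')(12), y), 2) = Pow(Add(Mul(2, Pow(12, 2)), -88), 2) = Pow(Add(Mul(2, 144), -88), 2) = Pow(Add(288, -88), 2) = Pow(200, 2) = 40000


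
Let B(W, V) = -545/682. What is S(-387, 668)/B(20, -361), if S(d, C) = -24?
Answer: 16368/545 ≈ 30.033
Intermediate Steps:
B(W, V) = -545/682 (B(W, V) = -545*1/682 = -545/682)
S(-387, 668)/B(20, -361) = -24/(-545/682) = -24*(-682/545) = 16368/545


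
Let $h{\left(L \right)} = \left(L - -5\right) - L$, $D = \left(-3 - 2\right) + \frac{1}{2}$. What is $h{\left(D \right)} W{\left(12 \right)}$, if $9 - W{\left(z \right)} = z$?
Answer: $-15$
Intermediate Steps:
$W{\left(z \right)} = 9 - z$
$D = - \frac{9}{2}$ ($D = -5 + \frac{1}{2} = - \frac{9}{2} \approx -4.5$)
$h{\left(L \right)} = 5$ ($h{\left(L \right)} = \left(L + 5\right) - L = \left(5 + L\right) - L = 5$)
$h{\left(D \right)} W{\left(12 \right)} = 5 \left(9 - 12\right) = 5 \left(-3\right) = -15$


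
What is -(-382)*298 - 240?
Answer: 113596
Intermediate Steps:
-(-382)*298 - 240 = -382*(-298) - 240 = 113836 - 240 = 113596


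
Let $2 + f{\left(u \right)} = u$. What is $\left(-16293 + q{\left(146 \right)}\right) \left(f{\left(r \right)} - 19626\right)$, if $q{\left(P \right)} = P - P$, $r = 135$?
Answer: $317599449$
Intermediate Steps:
$f{\left(u \right)} = -2 + u$
$q{\left(P \right)} = 0$
$\left(-16293 + q{\left(146 \right)}\right) \left(f{\left(r \right)} - 19626\right) = \left(-16293 + 0\right) \left(\left(-2 + 135\right) - 19626\right) = - 16293 \left(133 - 19626\right) = \left(-16293\right) \left(-19493\right) = 317599449$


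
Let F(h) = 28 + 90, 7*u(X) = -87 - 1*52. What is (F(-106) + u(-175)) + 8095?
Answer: 57352/7 ≈ 8193.1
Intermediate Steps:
u(X) = -139/7 (u(X) = (-87 - 1*52)/7 = (-87 - 52)/7 = (1/7)*(-139) = -139/7)
F(h) = 118
(F(-106) + u(-175)) + 8095 = (118 - 139/7) + 8095 = 687/7 + 8095 = 57352/7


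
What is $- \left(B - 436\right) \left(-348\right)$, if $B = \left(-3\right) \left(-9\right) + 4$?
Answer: $-140940$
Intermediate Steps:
$B = 31$ ($B = 27 + 4 = 31$)
$- \left(B - 436\right) \left(-348\right) = - \left(31 - 436\right) \left(-348\right) = - \left(-405\right) \left(-348\right) = \left(-1\right) 140940 = -140940$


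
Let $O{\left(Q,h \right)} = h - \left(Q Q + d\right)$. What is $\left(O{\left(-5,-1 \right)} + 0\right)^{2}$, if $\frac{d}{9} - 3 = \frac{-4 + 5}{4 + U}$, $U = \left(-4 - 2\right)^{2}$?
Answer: $\frac{4532641}{1600} \approx 2832.9$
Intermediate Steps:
$U = 36$ ($U = \left(-6\right)^{2} = 36$)
$d = \frac{1089}{40}$ ($d = 27 + 9 \frac{-4 + 5}{4 + 36} = 27 + 9 \cdot 1 \cdot \frac{1}{40} = 27 + 9 \cdot \frac{1}{40} = 27 + \frac{9}{40} = \frac{1089}{40} \approx 27.225$)
$O{\left(Q,h \right)} = - \frac{1089}{40} + h - Q^{2}$ ($O{\left(Q,h \right)} = h - \left(Q Q + \frac{1089}{40}\right) = h - \left(Q^{2} + \frac{1089}{40}\right) = h - \left(\frac{1089}{40} + Q^{2}\right) = - \frac{1089}{40} + h - Q^{2}$)
$\left(O{\left(-5,-1 \right)} + 0\right)^{2} = \left(\left(- \frac{1089}{40} - 1 - \left(-5\right)^{2}\right) + 0\right)^{2} = \left(\left(- \frac{1089}{40} - 1 - 25\right) + 0\right)^{2} = \left(- \frac{2129}{40} + 0\right)^{2} = \left(- \frac{2129}{40}\right)^{2} = \frac{4532641}{1600}$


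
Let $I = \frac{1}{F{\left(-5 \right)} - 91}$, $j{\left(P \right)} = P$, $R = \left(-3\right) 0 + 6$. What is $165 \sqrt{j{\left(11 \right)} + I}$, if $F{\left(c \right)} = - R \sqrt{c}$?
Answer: $165 \sqrt{2} \sqrt{\frac{500 + 33 i \sqrt{5}}{91 + 6 i \sqrt{5}}} \approx 546.98 + 0.039463 i$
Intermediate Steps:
$R = 6$ ($R = 0 + 6 = 6$)
$F{\left(c \right)} = - 6 \sqrt{c}$ ($F{\left(c \right)} = \left(-1\right) 6 \sqrt{c} = - 6 \sqrt{c}$)
$I = \frac{1}{-91 - 6 i \sqrt{5}}$ ($I = \frac{1}{- 6 \sqrt{-5} - 91} = \frac{1}{- 6 i \sqrt{5} - 91} = \frac{1}{-91 - 6 i \sqrt{5}} \approx -0.010755 + 0.0015857 i$)
$165 \sqrt{j{\left(11 \right)} + I} = 165 \sqrt{11 + \frac{i}{- 91 i + 6 \sqrt{5}}}$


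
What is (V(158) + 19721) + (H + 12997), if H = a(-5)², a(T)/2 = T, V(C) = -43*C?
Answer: 26024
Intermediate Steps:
a(T) = 2*T
H = 100 (H = (2*(-5))² = (-10)² = 100)
(V(158) + 19721) + (H + 12997) = (-43*158 + 19721) + (100 + 12997) = (-6794 + 19721) + 13097 = 12927 + 13097 = 26024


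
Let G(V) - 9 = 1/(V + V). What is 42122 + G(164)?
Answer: 13818969/328 ≈ 42131.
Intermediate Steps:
G(V) = 9 + 1/(2*V) (G(V) = 9 + 1/(V + V) = 9 + 1/(2*V))
42122 + G(164) = 42122 + (9 + (½)/164) = 42122 + (9 + (½)*(1/164)) = 42122 + (9 + 1/328) = 42122 + 2953/328 = 13818969/328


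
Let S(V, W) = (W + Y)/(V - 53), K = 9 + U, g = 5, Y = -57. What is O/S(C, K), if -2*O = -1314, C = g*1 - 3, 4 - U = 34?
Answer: 11169/26 ≈ 429.58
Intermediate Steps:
U = -30 (U = 4 - 1*34 = 4 - 34 = -30)
K = -21 (K = 9 - 30 = -21)
C = 2 (C = 5*1 - 3 = 5 - 3 = 2)
O = 657 (O = -½*(-1314) = 657)
S(V, W) = (-57 + W)/(-53 + V) (S(V, W) = (W - 57)/(V - 53) = (-57 + W)/(-53 + V))
O/S(C, K) = 657/(((-57 - 21)/(-53 + 2))) = 657/((-78/(-51))) = 657/((-1/51*(-78))) = 657/(26/17) = 657*(17/26) = 11169/26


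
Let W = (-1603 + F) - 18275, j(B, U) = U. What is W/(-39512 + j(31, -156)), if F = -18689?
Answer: 38567/39668 ≈ 0.97224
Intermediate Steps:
W = -38567 (W = (-1603 - 18689) - 18275 = -20292 - 18275 = -38567)
W/(-39512 + j(31, -156)) = -38567/(-39512 - 156) = -38567/(-39668) = -38567*(-1/39668) = 38567/39668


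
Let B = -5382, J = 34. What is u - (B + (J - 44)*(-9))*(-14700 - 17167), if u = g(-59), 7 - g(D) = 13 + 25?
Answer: -168640195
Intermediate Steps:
g(D) = -31 (g(D) = 7 - (13 + 25) = 7 - 1*38 = 7 - 38 = -31)
u = -31
u - (B + (J - 44)*(-9))*(-14700 - 17167) = -31 - (-5382 + (34 - 44)*(-9))*(-14700 - 17167) = -31 - (-5382 - 10*(-9))*(-31867) = -31 - (-5382 + 90)*(-31867) = -31 - (-5292)*(-31867) = -31 - 1*168640164 = -31 - 168640164 = -168640195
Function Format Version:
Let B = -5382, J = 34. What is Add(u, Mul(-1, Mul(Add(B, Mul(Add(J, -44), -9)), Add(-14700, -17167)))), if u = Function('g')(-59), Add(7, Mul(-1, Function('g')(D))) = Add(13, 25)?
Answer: -168640195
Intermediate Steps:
Function('g')(D) = -31 (Function('g')(D) = Add(7, Mul(-1, Add(13, 25))) = Add(7, Mul(-1, 38)) = Add(7, -38) = -31)
u = -31
Add(u, Mul(-1, Mul(Add(B, Mul(Add(J, -44), -9)), Add(-14700, -17167)))) = Add(-31, Mul(-1, Mul(Add(-5382, Mul(Add(34, -44), -9)), Add(-14700, -17167)))) = Add(-31, Mul(-1, Mul(Add(-5382, Mul(-10, -9)), -31867))) = Add(-31, Mul(-1, Mul(Add(-5382, 90), -31867))) = Add(-31, Mul(-1, Mul(-5292, -31867))) = Add(-31, Mul(-1, 168640164)) = Add(-31, -168640164) = -168640195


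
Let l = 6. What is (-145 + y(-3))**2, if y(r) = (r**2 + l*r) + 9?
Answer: 21025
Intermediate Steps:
y(r) = 9 + r**2 + 6*r (y(r) = (r**2 + 6*r) + 9 = 9 + r**2 + 6*r)
(-145 + y(-3))**2 = (-145 + (9 + (-3)**2 + 6*(-3)))**2 = (-145 + (9 + 9 - 18))**2 = (-145 + 0)**2 = (-145)**2 = 21025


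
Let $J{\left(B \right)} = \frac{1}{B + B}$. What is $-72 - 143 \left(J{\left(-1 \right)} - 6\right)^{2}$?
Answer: $- \frac{24455}{4} \approx -6113.8$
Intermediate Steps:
$J{\left(B \right)} = \frac{1}{2 B}$
$-72 - 143 \left(J{\left(-1 \right)} - 6\right)^{2} = -72 - 143 \left(\frac{1}{2 \left(-1\right)} - 6\right)^{2} = -72 - 143 \left(\frac{1}{2} \left(-1\right) - 6\right)^{2} = -72 - 143 \left(- \frac{1}{2} - 6\right)^{2} = -72 - 143 \left(- \frac{13}{2}\right)^{2} = -72 - \frac{24167}{4} = - \frac{24455}{4}$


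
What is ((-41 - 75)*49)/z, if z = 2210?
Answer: -2842/1105 ≈ -2.5719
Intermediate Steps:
((-41 - 75)*49)/z = ((-41 - 75)*49)/2210 = -116*49*(1/2210) = -5684*1/2210 = -2842/1105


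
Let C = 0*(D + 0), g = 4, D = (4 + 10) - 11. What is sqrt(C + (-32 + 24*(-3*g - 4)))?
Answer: 4*I*sqrt(26) ≈ 20.396*I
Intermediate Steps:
D = 3 (D = 14 - 11 = 3)
C = 0 (C = 0*(3 + 0) = 0*3 = 0)
sqrt(C + (-32 + 24*(-3*g - 4))) = sqrt(0 + (-32 + 24*(-3*4 - 4))) = sqrt(0 + (-32 + 24*(-12 - 4))) = sqrt(0 + (-32 + 24*(-16))) = sqrt(0 + (-32 - 384)) = sqrt(0 - 416) = sqrt(-416) = 4*I*sqrt(26)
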